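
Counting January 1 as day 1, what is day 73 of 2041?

January has 31 days (73 − 31 = 42 remain).
February has 28 days (42 − 28 = 14 remain).
14 into March → March 14.

March 14, 2041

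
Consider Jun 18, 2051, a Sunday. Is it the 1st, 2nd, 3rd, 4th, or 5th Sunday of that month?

Day 18 falls in week ⌈18/7⌉ of the month.
Days 1–7 hold the 1st Sunday, 8–14 the 2nd, 15–21 the 3rd, 22–28 the 4th, 29–31 the 5th.
18 is in the range for the 3rd.

3rd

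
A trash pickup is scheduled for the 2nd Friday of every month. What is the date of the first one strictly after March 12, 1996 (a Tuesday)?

April 12, 1996

March 1996 starts on a Friday; its first Friday is the 1st, so the 2nd Friday is the 8th — March 8, 1996.
That is not after March 12, 1996, so look at April 1996.
April 1996 starts on a Monday; its first Friday is the 5th, so the 2nd Friday is the 12th — April 12, 1996.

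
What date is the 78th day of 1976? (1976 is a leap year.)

January has 31 days (78 − 31 = 47 remain).
February has 29 days (47 − 29 = 18 remain).
18 into March → March 18.

1976-03-18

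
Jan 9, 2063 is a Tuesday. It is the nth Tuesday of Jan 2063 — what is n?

Day 9 falls in week ⌈9/7⌉ of the month.
Days 1–7 hold the 1st Tuesday, 8–14 the 2nd, 15–21 the 3rd, 22–28 the 4th, 29–31 the 5th.
9 is in the range for the 2nd.

2nd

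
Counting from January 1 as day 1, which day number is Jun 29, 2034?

Days in months before Jun: 31 + 28 + 31 + 30 + 31 = 151.
Plus 29 days into Jun → day 180.

180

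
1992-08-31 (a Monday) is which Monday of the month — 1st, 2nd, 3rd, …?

Day 31 falls in week ⌈31/7⌉ of the month.
Days 1–7 hold the 1st Monday, 8–14 the 2nd, 15–21 the 3rd, 22–28 the 4th, 29–31 the 5th.
31 is in the range for the 5th.

5th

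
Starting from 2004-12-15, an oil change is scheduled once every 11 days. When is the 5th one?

2005-01-28

The 5th occurrence is 4 intervals after the first: 4 × 11 = 44 days after 2004-12-15.
December has 31 days — 16 days to the end of December leaves 28.
28 days into January → 2005-01-28.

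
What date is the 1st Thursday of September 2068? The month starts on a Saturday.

6 September 2068

September 2068 begins on a Saturday, so the first Thursday is September 6 (5 days later).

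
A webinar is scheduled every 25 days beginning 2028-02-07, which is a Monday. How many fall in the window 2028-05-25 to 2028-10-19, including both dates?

6

Occurrences land 25·i days after 2028-02-07 for i = 0, 1, 2, …
2028-05-25 is 108 days after the start; 108 ÷ 25 = 4 remainder 8; since the remainder is 8, round up to i = 5. First occurrence in the window: #6 on 2028-06-11 (5×25 = 125 days in).
2028-10-19 is 255 days after the start; 255 ÷ 25 = 10 remainder 5. Last occurrence in the window: #11 on 2028-10-14.
Occurrences #6 through #11: 6 in total.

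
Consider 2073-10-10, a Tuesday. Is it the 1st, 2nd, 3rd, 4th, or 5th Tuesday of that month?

2nd

Day 10 falls in week ⌈10/7⌉ of the month.
Days 1–7 hold the 1st Tuesday, 8–14 the 2nd, 15–21 the 3rd, 22–28 the 4th, 29–31 the 5th.
10 is in the range for the 2nd.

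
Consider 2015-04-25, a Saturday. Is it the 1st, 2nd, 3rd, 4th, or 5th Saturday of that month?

4th

Day 25 falls in week ⌈25/7⌉ of the month.
Days 1–7 hold the 1st Saturday, 8–14 the 2nd, 15–21 the 3rd, 22–28 the 4th, 29–31 the 5th.
25 is in the range for the 4th.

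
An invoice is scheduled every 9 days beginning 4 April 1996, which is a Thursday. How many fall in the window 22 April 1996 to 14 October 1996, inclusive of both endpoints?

20

Occurrences land 9·i days after 4 April 1996 for i = 0, 1, 2, …
22 April 1996 is 18 days after the start; 18 ÷ 9 = 2 remainder 0. First occurrence in the window: #3 on 22 April 1996 (2×9 = 18 days in).
14 October 1996 is 193 days after the start; 193 ÷ 9 = 21 remainder 4. Last occurrence in the window: #22 on 10 October 1996.
Occurrences #3 through #22: 20 in total.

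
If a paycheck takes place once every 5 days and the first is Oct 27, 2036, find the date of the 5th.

The 5th occurrence is 4 intervals after the first: 4 × 5 = 20 days after Oct 27, 2036.
Oct has 31 days — 4 days to the end of Oct leaves 16.
16 days into Nov → Nov 16, 2036.

Nov 16, 2036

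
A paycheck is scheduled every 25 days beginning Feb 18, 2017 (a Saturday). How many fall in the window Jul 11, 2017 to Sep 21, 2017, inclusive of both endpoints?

3

Occurrences land 25·i days after Feb 18, 2017 for i = 0, 1, 2, …
Jul 11, 2017 is 143 days after the start; 143 ÷ 25 = 5 remainder 18; since the remainder is 18, round up to i = 6. First occurrence in the window: #7 on Jul 18, 2017 (6×25 = 150 days in).
Sep 21, 2017 is 215 days after the start; 215 ÷ 25 = 8 remainder 15. Last occurrence in the window: #9 on Sep 6, 2017.
Occurrences #7 through #9: 3 in total.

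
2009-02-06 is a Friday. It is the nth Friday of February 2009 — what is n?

Day 6 falls in week ⌈6/7⌉ of the month.
Days 1–7 hold the 1st Friday, 8–14 the 2nd, 15–21 the 3rd, 22–28 the 4th, 29–31 the 5th.
6 is in the range for the 1st.

1st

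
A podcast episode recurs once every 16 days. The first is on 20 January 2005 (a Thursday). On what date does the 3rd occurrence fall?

The 3rd occurrence is 2 intervals after the first: 2 × 16 = 32 days after 20 January 2005.
January has 31 days — 11 days to the end of January leaves 21.
21 days into February → 21 February 2005.

21 February 2005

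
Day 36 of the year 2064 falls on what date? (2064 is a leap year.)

Jan has 31 days (36 − 31 = 5 remain).
5 into Feb → Feb 5.

Feb 5, 2064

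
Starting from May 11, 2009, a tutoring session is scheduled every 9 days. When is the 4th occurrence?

Jun 7, 2009

The 4th occurrence is 3 intervals after the first: 3 × 9 = 27 days after May 11, 2009.
May has 31 days — 20 days to the end of May leaves 7.
7 days into Jun → Jun 7, 2009.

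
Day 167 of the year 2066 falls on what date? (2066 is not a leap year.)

2066-06-16

January has 31 days (167 − 31 = 136 remain).
February has 28 days (136 − 28 = 108 remain).
March has 31 days (108 − 31 = 77 remain).
April has 30 days (77 − 30 = 47 remain).
May has 31 days (47 − 31 = 16 remain).
16 into June → June 16.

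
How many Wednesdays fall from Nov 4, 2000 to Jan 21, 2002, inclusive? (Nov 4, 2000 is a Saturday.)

Nov 4, 2000 is a Saturday; the first Wednesday on or after it is Nov 8, 2000 (4 days later).
From Nov 8, 2000 to Jan 21, 2002: 53 + 365 + 21 = 439 days (rest of 2000, 2001, to Jan 21, 2002 in 2002).
439 ÷ 7 = 62 full weeks with remainder 5, so 62 more Wednesdays after the first → 63.

63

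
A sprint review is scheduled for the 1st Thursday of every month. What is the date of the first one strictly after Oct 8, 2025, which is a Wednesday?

Nov 6, 2025

Oct 2025 starts on a Wednesday, so its 1st Thursday is Oct 2, 2025 (1 day in).
That is not after Oct 8, 2025, so look at Nov 2025.
Nov 2025 starts on a Saturday, so its 1st Thursday is Nov 6, 2025 (5 days in).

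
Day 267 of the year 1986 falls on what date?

Sep 24, 1986

Jan has 31 days (267 − 31 = 236 remain).
Feb has 28 days (236 − 28 = 208 remain).
Mar has 31 days (208 − 31 = 177 remain).
Apr has 30 days (177 − 30 = 147 remain).
May has 31 days (147 − 31 = 116 remain).
Jun has 30 days (116 − 30 = 86 remain).
Jul has 31 days (86 − 31 = 55 remain).
Aug has 31 days (55 − 31 = 24 remain).
24 into Sep → Sep 24.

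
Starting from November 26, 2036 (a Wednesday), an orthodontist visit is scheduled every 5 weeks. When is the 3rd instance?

February 4, 2037

The 3rd occurrence is 2 intervals after the first: 2 × 35 = 70 days after November 26, 2036.
November has 30 days — 4 days to the end of November leaves 66.
December has 31 days (35 left).
January has 31 days (4 left).
4 days into February → February 4, 2037.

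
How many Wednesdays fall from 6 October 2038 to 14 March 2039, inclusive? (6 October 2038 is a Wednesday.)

6 October 2038 is a Wednesday; the first Wednesday on or after it is 6 October 2038.
From 6 October 2038 to 14 March 2039: 25 + 30 + 31 + 31 + 28 + 14 = 159 days (rest of October, November, December, January, February, March).
159 ÷ 7 = 22 full weeks with remainder 5, so 22 more Wednesdays after the first → 23.

23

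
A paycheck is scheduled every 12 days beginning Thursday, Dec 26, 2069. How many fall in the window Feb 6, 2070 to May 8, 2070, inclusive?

8

Occurrences land 12·i days after Dec 26, 2069 for i = 0, 1, 2, …
Feb 6, 2070 is 42 days after the start; 42 ÷ 12 = 3 remainder 6; since the remainder is 6, round up to i = 4. First occurrence in the window: #5 on Feb 12, 2070 (4×12 = 48 days in).
May 8, 2070 is 133 days after the start; 133 ÷ 12 = 11 remainder 1. Last occurrence in the window: #12 on May 7, 2070.
Occurrences #5 through #12: 8 in total.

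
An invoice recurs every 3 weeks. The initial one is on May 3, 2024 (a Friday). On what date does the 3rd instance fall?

The 3rd occurrence is 2 intervals after the first: 2 × 21 = 42 days after May 3, 2024.
May has 31 days — 28 days to the end of May leaves 14.
14 days into June → June 14, 2024.

June 14, 2024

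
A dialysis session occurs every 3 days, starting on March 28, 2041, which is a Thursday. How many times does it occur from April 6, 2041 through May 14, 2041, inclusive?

13

Occurrences land 3·i days after March 28, 2041 for i = 0, 1, 2, …
April 6, 2041 is 9 days after the start; 9 ÷ 3 = 3 remainder 0. First occurrence in the window: #4 on April 6, 2041 (3×3 = 9 days in).
May 14, 2041 is 47 days after the start; 47 ÷ 3 = 15 remainder 2. Last occurrence in the window: #16 on May 12, 2041.
Occurrences #4 through #16: 13 in total.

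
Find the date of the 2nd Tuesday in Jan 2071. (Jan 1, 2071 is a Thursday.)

Jan 13, 2071

Jan 2071 begins on a Thursday, so the first Tuesday is Jan 6 (5 days later).
The 2nd Tuesday is 1 weeks later: 6 + 7 = 13.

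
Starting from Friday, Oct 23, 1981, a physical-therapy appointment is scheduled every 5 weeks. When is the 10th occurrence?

The 10th occurrence is 9 intervals after the first: 9 × 35 = 315 days after Oct 23, 1981.
Oct has 31 days — 8 days to the end of Oct leaves 307.
Nov has 30 days (277 left).
Dec has 31 days (246 left).
Jan has 31 days (215 left).
Feb has 28 days (187 left).
Mar has 31 days (156 left).
Apr has 30 days (126 left).
May has 31 days (95 left).
Jun has 30 days (65 left).
Jul has 31 days (34 left).
Aug has 31 days (3 left).
3 days into Sep → Sep 3, 1982.

Sep 3, 1982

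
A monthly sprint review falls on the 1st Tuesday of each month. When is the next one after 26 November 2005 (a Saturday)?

November 2005 starts on a Tuesday, so its 1st Tuesday is 1 November 2005.
That is not after 26 November 2005, so look at December 2005.
December 2005 starts on a Thursday, so its 1st Tuesday is 6 December 2005 (5 days in).

6 December 2005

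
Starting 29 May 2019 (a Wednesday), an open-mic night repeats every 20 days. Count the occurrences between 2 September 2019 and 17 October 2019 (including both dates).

Occurrences land 20·i days after 29 May 2019 for i = 0, 1, 2, …
2 September 2019 is 96 days after the start; 96 ÷ 20 = 4 remainder 16; since the remainder is 16, round up to i = 5. First occurrence in the window: #6 on 6 September 2019 (5×20 = 100 days in).
17 October 2019 is 141 days after the start; 141 ÷ 20 = 7 remainder 1. Last occurrence in the window: #8 on 16 October 2019.
Occurrences #6 through #8: 3 in total.

3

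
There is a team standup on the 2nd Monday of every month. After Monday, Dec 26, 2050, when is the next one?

Dec 2050 starts on a Thursday; its first Monday is the 5th, so the 2nd Monday is the 12th — Dec 12, 2050.
That is not after Dec 26, 2050, so look at Jan 2051.
Jan 2051 starts on a Sunday; its first Monday is the 2nd, so the 2nd Monday is the 9th — Jan 9, 2051.

Jan 9, 2051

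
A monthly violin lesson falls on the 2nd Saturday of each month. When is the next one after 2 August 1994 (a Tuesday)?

August 1994 starts on a Monday; its first Saturday is the 6th, so the 2nd Saturday is the 13th — 13 August 1994.
13 August 1994 is after 2 August 1994, so that is the next one.

13 August 1994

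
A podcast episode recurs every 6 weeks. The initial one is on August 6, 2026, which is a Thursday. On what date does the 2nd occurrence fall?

September 17, 2026

The 2nd occurrence is 1 interval after the first: 1 × 42 = 42 days after August 6, 2026.
August has 31 days — 25 days to the end of August leaves 17.
17 days into September → September 17, 2026.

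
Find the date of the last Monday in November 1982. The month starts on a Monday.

1982-11-29

November 1982 begins on a Monday, so the first Monday is November 1.
November 1982 has 30 days. Adding weeks: 1, 8, 15, 22, 29 — the last one ≤ 30 is the 29th.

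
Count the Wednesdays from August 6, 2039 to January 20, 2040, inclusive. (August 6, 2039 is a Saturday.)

24

August 6, 2039 is a Saturday; the first Wednesday on or after it is August 10, 2039 (4 days later).
From August 10, 2039 to January 20, 2040: 21 + 30 + 31 + 30 + 31 + 20 = 163 days (rest of August, September, October, November, December, January).
163 ÷ 7 = 23 full weeks with remainder 2, so 23 more Wednesdays after the first → 24.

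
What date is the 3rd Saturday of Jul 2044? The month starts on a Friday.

Jul 2044 begins on a Friday, so the first Saturday is Jul 2 (1 day later).
The 3rd Saturday is 2 weeks later: 2 + 14 = 16.

Jul 16, 2044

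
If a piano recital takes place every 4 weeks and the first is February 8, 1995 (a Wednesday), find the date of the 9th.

The 9th occurrence is 8 intervals after the first: 8 × 28 = 224 days after February 8, 1995.
February has 28 days — 20 days to the end of February leaves 204.
March has 31 days (173 left).
April has 30 days (143 left).
May has 31 days (112 left).
June has 30 days (82 left).
July has 31 days (51 left).
August has 31 days (20 left).
20 days into September → September 20, 1995.

September 20, 1995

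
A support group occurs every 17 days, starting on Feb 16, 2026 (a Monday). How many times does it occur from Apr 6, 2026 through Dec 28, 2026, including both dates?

Occurrences land 17·i days after Feb 16, 2026 for i = 0, 1, 2, …
Apr 6, 2026 is 49 days after the start; 49 ÷ 17 = 2 remainder 15; since the remainder is 15, round up to i = 3. First occurrence in the window: #4 on Apr 8, 2026 (3×17 = 51 days in).
Dec 28, 2026 is 315 days after the start; 315 ÷ 17 = 18 remainder 9. Last occurrence in the window: #19 on Dec 19, 2026.
Occurrences #4 through #19: 16 in total.

16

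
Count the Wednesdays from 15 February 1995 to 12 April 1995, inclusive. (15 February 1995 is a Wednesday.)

15 February 1995 is a Wednesday; the first Wednesday on or after it is 15 February 1995.
From 15 February 1995 to 12 April 1995: 13 + 31 + 12 = 56 days (rest of February, March, April).
56 ÷ 7 = 8 full weeks with remainder 0, so 8 more Wednesdays after the first → 9.

9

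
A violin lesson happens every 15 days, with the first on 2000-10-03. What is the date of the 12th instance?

The 12th occurrence is 11 intervals after the first: 11 × 15 = 165 days after 2000-10-03.
October has 31 days — 28 days to the end of October leaves 137.
November has 30 days (107 left).
December has 31 days (76 left).
January has 31 days (45 left).
February has 28 days (17 left).
17 days into March → 2001-03-17.

2001-03-17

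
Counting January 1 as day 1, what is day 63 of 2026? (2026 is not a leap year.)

January has 31 days (63 − 31 = 32 remain).
February has 28 days (32 − 28 = 4 remain).
4 into March → March 4.

2026-03-04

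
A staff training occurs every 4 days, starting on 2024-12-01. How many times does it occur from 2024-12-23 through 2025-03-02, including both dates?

17

Occurrences land 4·i days after 2024-12-01 for i = 0, 1, 2, …
2024-12-23 is 22 days after the start; 22 ÷ 4 = 5 remainder 2; since the remainder is 2, round up to i = 6. First occurrence in the window: #7 on 2024-12-25 (6×4 = 24 days in).
2025-03-02 is 91 days after the start; 91 ÷ 4 = 22 remainder 3. Last occurrence in the window: #23 on 2025-02-27.
Occurrences #7 through #23: 17 in total.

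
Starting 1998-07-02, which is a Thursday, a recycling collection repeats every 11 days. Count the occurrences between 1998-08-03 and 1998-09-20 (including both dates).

5

Occurrences land 11·i days after 1998-07-02 for i = 0, 1, 2, …
1998-08-03 is 32 days after the start; 32 ÷ 11 = 2 remainder 10; since the remainder is 10, round up to i = 3. First occurrence in the window: #4 on 1998-08-04 (3×11 = 33 days in).
1998-09-20 is 80 days after the start; 80 ÷ 11 = 7 remainder 3. Last occurrence in the window: #8 on 1998-09-17.
Occurrences #4 through #8: 5 in total.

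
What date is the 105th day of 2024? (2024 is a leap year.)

January has 31 days (105 − 31 = 74 remain).
February has 29 days (74 − 29 = 45 remain).
March has 31 days (45 − 31 = 14 remain).
14 into April → April 14.

2024-04-14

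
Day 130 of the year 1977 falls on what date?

January has 31 days (130 − 31 = 99 remain).
February has 28 days (99 − 28 = 71 remain).
March has 31 days (71 − 31 = 40 remain).
April has 30 days (40 − 30 = 10 remain).
10 into May → May 10.

10 May 1977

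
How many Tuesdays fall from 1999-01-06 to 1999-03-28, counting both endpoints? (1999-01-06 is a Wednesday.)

11

1999-01-06 is a Wednesday; the first Tuesday on or after it is 1999-01-12 (6 days later).
From 1999-01-12 to 1999-03-28: 19 + 28 + 28 = 75 days (rest of January, February, March).
75 ÷ 7 = 10 full weeks with remainder 5, so 10 more Tuesdays after the first → 11.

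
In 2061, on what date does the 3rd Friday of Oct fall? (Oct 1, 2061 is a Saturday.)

Oct 2061 begins on a Saturday, so the first Friday is Oct 7 (6 days later).
The 3rd Friday is 2 weeks later: 7 + 14 = 21.

Oct 21, 2061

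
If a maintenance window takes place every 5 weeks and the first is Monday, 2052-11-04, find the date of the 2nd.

The 2nd occurrence is 1 interval after the first: 1 × 35 = 35 days after 2052-11-04.
November has 30 days — 26 days to the end of November leaves 9.
9 days into December → 2052-12-09.

2052-12-09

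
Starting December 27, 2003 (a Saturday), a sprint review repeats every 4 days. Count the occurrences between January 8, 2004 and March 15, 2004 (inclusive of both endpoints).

17

Occurrences land 4·i days after December 27, 2003 for i = 0, 1, 2, …
January 8, 2004 is 12 days after the start; 12 ÷ 4 = 3 remainder 0. First occurrence in the window: #4 on January 8, 2004 (3×4 = 12 days in).
March 15, 2004 is 79 days after the start; 79 ÷ 4 = 19 remainder 3. Last occurrence in the window: #20 on March 12, 2004.
Occurrences #4 through #20: 17 in total.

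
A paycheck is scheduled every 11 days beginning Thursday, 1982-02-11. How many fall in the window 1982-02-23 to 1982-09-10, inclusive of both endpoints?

18

Occurrences land 11·i days after 1982-02-11 for i = 0, 1, 2, …
1982-02-23 is 12 days after the start; 12 ÷ 11 = 1 remainder 1; since the remainder is 1, round up to i = 2. First occurrence in the window: #3 on 1982-03-05 (2×11 = 22 days in).
1982-09-10 is 211 days after the start; 211 ÷ 11 = 19 remainder 2. Last occurrence in the window: #20 on 1982-09-08.
Occurrences #3 through #20: 18 in total.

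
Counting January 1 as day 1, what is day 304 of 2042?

January has 31 days (304 − 31 = 273 remain).
February has 28 days (273 − 28 = 245 remain).
March has 31 days (245 − 31 = 214 remain).
April has 30 days (214 − 30 = 184 remain).
May has 31 days (184 − 31 = 153 remain).
June has 30 days (153 − 30 = 123 remain).
July has 31 days (123 − 31 = 92 remain).
August has 31 days (92 − 31 = 61 remain).
September has 30 days (61 − 30 = 31 remain).
31 into October → October 31.

2042-10-31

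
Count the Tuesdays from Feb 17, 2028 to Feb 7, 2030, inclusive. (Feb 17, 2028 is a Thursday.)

Feb 17, 2028 is a Thursday; the first Tuesday on or after it is Feb 22, 2028 (5 days later).
From Feb 22, 2028 to Feb 7, 2030: 313 + 365 + 38 = 716 days (rest of 2028, 2029, to Feb 7, 2030 in 2030).
716 ÷ 7 = 102 full weeks with remainder 2, so 102 more Tuesdays after the first → 103.

103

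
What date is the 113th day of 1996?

January has 31 days (113 − 31 = 82 remain).
February has 29 days (82 − 29 = 53 remain).
March has 31 days (53 − 31 = 22 remain).
22 into April → April 22.

1996-04-22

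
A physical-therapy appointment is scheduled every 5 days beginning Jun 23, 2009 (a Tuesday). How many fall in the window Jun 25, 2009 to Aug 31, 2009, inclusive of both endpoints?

13

Occurrences land 5·i days after Jun 23, 2009 for i = 0, 1, 2, …
Jun 25, 2009 is 2 days after the start; 2 ÷ 5 = 0 remainder 2; since the remainder is 2, round up to i = 1. First occurrence in the window: #2 on Jun 28, 2009 (1×5 = 5 days in).
Aug 31, 2009 is 69 days after the start; 69 ÷ 5 = 13 remainder 4. Last occurrence in the window: #14 on Aug 27, 2009.
Occurrences #2 through #14: 13 in total.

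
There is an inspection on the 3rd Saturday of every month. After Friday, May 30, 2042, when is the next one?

June 21, 2042

May 2042 starts on a Thursday; its first Saturday is the 3rd, so the 3rd Saturday is the 17th — May 17, 2042.
That is not after May 30, 2042, so look at June 2042.
June 2042 starts on a Sunday; its first Saturday is the 7th, so the 3rd Saturday is the 21st — June 21, 2042.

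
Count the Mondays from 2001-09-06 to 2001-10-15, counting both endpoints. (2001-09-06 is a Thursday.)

6

2001-09-06 is a Thursday; the first Monday on or after it is 2001-09-10 (4 days later).
From 2001-09-10 to 2001-10-15: 20 + 15 = 35 days (rest of September, October).
35 ÷ 7 = 5 full weeks with remainder 0, so 5 more Mondays after the first → 6.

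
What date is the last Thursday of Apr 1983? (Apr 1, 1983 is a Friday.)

Apr 28, 1983

Apr 1983 begins on a Friday, so the first Thursday is Apr 7 (6 days later).
Apr 1983 has 30 days. Adding weeks: 7, 14, 21, 28 — the last one ≤ 30 is the 28th.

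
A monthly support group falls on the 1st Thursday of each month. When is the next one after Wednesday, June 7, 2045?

June 2045 starts on a Thursday, so its 1st Thursday is June 1, 2045.
That is not after June 7, 2045, so look at July 2045.
July 2045 starts on a Saturday, so its 1st Thursday is July 6, 2045 (5 days in).

July 6, 2045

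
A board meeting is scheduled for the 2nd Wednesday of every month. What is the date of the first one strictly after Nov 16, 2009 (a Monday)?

Nov 2009 starts on a Sunday; its first Wednesday is the 4th, so the 2nd Wednesday is the 11th — Nov 11, 2009.
That is not after Nov 16, 2009, so look at Dec 2009.
Dec 2009 starts on a Tuesday; its first Wednesday is the 2nd, so the 2nd Wednesday is the 9th — Dec 9, 2009.

Dec 9, 2009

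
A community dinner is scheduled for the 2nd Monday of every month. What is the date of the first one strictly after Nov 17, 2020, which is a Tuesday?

Nov 2020 starts on a Sunday; its first Monday is the 2nd, so the 2nd Monday is the 9th — Nov 9, 2020.
That is not after Nov 17, 2020, so look at Dec 2020.
Dec 2020 starts on a Tuesday; its first Monday is the 7th, so the 2nd Monday is the 14th — Dec 14, 2020.

Dec 14, 2020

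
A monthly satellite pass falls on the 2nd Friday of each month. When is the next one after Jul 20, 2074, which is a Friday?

Jul 2074 starts on a Sunday; its first Friday is the 6th, so the 2nd Friday is the 13th — Jul 13, 2074.
That is not after Jul 20, 2074, so look at Aug 2074.
Aug 2074 starts on a Wednesday; its first Friday is the 3rd, so the 2nd Friday is the 10th — Aug 10, 2074.

Aug 10, 2074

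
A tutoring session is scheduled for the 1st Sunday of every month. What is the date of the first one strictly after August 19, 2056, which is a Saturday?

September 3, 2056

August 2056 starts on a Tuesday, so its 1st Sunday is August 6, 2056 (5 days in).
That is not after August 19, 2056, so look at September 2056.
September 2056 starts on a Friday, so its 1st Sunday is September 3, 2056 (2 days in).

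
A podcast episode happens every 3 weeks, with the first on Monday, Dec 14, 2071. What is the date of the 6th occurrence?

Mar 28, 2072

The 6th occurrence is 5 intervals after the first: 5 × 21 = 105 days after Dec 14, 2071.
Dec has 31 days — 17 days to the end of Dec leaves 88.
Jan has 31 days (57 left).
Feb has 29 days (28 left).
28 days into Mar → Mar 28, 2072.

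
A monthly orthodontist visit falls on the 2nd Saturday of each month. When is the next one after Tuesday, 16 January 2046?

January 2046 starts on a Monday; its first Saturday is the 6th, so the 2nd Saturday is the 13th — 13 January 2046.
That is not after 16 January 2046, so look at February 2046.
February 2046 starts on a Thursday; its first Saturday is the 3rd, so the 2nd Saturday is the 10th — 10 February 2046.

10 February 2046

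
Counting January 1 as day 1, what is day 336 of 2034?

January has 31 days (336 − 31 = 305 remain).
February has 28 days (305 − 28 = 277 remain).
March has 31 days (277 − 31 = 246 remain).
April has 30 days (246 − 30 = 216 remain).
May has 31 days (216 − 31 = 185 remain).
June has 30 days (185 − 30 = 155 remain).
July has 31 days (155 − 31 = 124 remain).
August has 31 days (124 − 31 = 93 remain).
September has 30 days (93 − 30 = 63 remain).
October has 31 days (63 − 31 = 32 remain).
November has 30 days (32 − 30 = 2 remain).
2 into December → December 2.

2034-12-02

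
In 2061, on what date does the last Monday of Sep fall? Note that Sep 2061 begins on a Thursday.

Sep 2061 begins on a Thursday, so the first Monday is Sep 5 (4 days later).
Sep 2061 has 30 days. Adding weeks: 5, 12, 19, 26 — the last one ≤ 30 is the 26th.

Sep 26, 2061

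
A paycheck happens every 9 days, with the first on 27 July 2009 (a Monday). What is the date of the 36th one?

The 36th occurrence is 35 intervals after the first: 35 × 9 = 315 days after 27 July 2009.
July has 31 days — 4 days to the end of July leaves 311.
August has 31 days (280 left).
September has 30 days (250 left).
October has 31 days (219 left).
November has 30 days (189 left).
December has 31 days (158 left).
January has 31 days (127 left).
February has 28 days (99 left).
March has 31 days (68 left).
April has 30 days (38 left).
May has 31 days (7 left).
7 days into June → 7 June 2010.

7 June 2010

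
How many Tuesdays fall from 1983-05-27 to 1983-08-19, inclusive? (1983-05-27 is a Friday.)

12

1983-05-27 is a Friday; the first Tuesday on or after it is 1983-05-31 (4 days later).
From 1983-05-31 to 1983-08-19: 0 + 30 + 31 + 19 = 80 days (rest of May, June, July, August).
80 ÷ 7 = 11 full weeks with remainder 3, so 11 more Tuesdays after the first → 12.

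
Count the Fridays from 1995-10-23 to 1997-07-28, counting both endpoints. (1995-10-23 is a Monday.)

1995-10-23 is a Monday; the first Friday on or after it is 1995-10-27 (4 days later).
From 1995-10-27 to 1997-07-28: 65 + 366 + 209 = 640 days (rest of 1995, 1996, to 1997-07-28 in 1997).
640 ÷ 7 = 91 full weeks with remainder 3, so 91 more Fridays after the first → 92.

92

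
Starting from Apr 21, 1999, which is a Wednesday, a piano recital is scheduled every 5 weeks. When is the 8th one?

Dec 22, 1999

The 8th occurrence is 7 intervals after the first: 7 × 35 = 245 days after Apr 21, 1999.
Apr has 30 days — 9 days to the end of Apr leaves 236.
May has 31 days (205 left).
Jun has 30 days (175 left).
Jul has 31 days (144 left).
Aug has 31 days (113 left).
Sep has 30 days (83 left).
Oct has 31 days (52 left).
Nov has 30 days (22 left).
22 days into Dec → Dec 22, 1999.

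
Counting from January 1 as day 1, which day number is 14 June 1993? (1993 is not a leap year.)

165

Days in months before June: 31 + 28 + 31 + 30 + 31 = 151.
Plus 14 days into June → day 165.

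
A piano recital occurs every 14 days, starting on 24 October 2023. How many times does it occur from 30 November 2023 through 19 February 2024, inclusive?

Occurrences land 14·i days after 24 October 2023 for i = 0, 1, 2, …
30 November 2023 is 37 days after the start; 37 ÷ 14 = 2 remainder 9; since the remainder is 9, round up to i = 3. First occurrence in the window: #4 on 5 December 2023 (3×14 = 42 days in).
19 February 2024 is 118 days after the start; 118 ÷ 14 = 8 remainder 6. Last occurrence in the window: #9 on 13 February 2024.
Occurrences #4 through #9: 6 in total.

6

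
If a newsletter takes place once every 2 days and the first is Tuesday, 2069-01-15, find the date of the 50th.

2069-04-23

The 50th occurrence is 49 intervals after the first: 49 × 2 = 98 days after 2069-01-15.
January has 31 days — 16 days to the end of January leaves 82.
February has 28 days (54 left).
March has 31 days (23 left).
23 days into April → 2069-04-23.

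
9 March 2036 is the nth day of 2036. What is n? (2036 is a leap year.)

Days in months before March: 31 + 29 = 60.
Plus 9 days into March → day 69.

69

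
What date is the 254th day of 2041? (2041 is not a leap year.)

September 11, 2041

January has 31 days (254 − 31 = 223 remain).
February has 28 days (223 − 28 = 195 remain).
March has 31 days (195 − 31 = 164 remain).
April has 30 days (164 − 30 = 134 remain).
May has 31 days (134 − 31 = 103 remain).
June has 30 days (103 − 30 = 73 remain).
July has 31 days (73 − 31 = 42 remain).
August has 31 days (42 − 31 = 11 remain).
11 into September → September 11.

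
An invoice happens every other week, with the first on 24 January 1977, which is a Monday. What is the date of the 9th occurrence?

The 9th occurrence is 8 intervals after the first: 8 × 14 = 112 days after 24 January 1977.
January has 31 days — 7 days to the end of January leaves 105.
February has 28 days (77 left).
March has 31 days (46 left).
April has 30 days (16 left).
16 days into May → 16 May 1977.

16 May 1977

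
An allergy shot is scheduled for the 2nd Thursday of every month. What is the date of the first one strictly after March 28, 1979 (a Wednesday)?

March 1979 starts on a Thursday; its first Thursday is the 1st, so the 2nd Thursday is the 8th — March 8, 1979.
That is not after March 28, 1979, so look at April 1979.
April 1979 starts on a Sunday; its first Thursday is the 5th, so the 2nd Thursday is the 12th — April 12, 1979.

April 12, 1979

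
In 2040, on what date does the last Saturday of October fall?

27 October 2040

October 2040 begins on a Monday, so the first Saturday is October 6 (5 days later).
October 2040 has 31 days. Adding weeks: 6, 13, 20, 27 — the last one ≤ 31 is the 27th.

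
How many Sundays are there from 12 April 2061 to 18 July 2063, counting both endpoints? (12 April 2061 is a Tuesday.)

12 April 2061 is a Tuesday; the first Sunday on or after it is 17 April 2061 (5 days later).
From 17 April 2061 to 18 July 2063: 258 + 365 + 199 = 822 days (rest of 2061, 2062, to 18 July 2063 in 2063).
822 ÷ 7 = 117 full weeks with remainder 3, so 117 more Sundays after the first → 118.

118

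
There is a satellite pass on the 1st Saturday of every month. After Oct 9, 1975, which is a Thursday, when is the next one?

Nov 1, 1975

Oct 1975 starts on a Wednesday, so its 1st Saturday is Oct 4, 1975 (3 days in).
That is not after Oct 9, 1975, so look at Nov 1975.
Nov 1975 starts on a Saturday, so its 1st Saturday is Nov 1, 1975.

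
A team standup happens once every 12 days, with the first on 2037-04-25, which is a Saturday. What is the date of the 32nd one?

2038-05-02

The 32nd occurrence is 31 intervals after the first: 31 × 12 = 372 days after 2037-04-25.
April has 30 days — 5 days to the end of April leaves 367.
May has 31 days (336 left).
June has 30 days (306 left).
July has 31 days (275 left).
August has 31 days (244 left).
September has 30 days (214 left).
October has 31 days (183 left).
November has 30 days (153 left).
December has 31 days (122 left).
January has 31 days (91 left).
February has 28 days (63 left).
March has 31 days (32 left).
April has 30 days (2 left).
2 days into May → 2038-05-02.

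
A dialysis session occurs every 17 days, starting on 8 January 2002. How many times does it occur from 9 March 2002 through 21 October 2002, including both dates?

13

Occurrences land 17·i days after 8 January 2002 for i = 0, 1, 2, …
9 March 2002 is 60 days after the start; 60 ÷ 17 = 3 remainder 9; since the remainder is 9, round up to i = 4. First occurrence in the window: #5 on 17 March 2002 (4×17 = 68 days in).
21 October 2002 is 286 days after the start; 286 ÷ 17 = 16 remainder 14. Last occurrence in the window: #17 on 7 October 2002.
Occurrences #5 through #17: 13 in total.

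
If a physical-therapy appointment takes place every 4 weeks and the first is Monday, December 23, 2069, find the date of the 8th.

July 7, 2070

The 8th occurrence is 7 intervals after the first: 7 × 28 = 196 days after December 23, 2069.
December has 31 days — 8 days to the end of December leaves 188.
January has 31 days (157 left).
February has 28 days (129 left).
March has 31 days (98 left).
April has 30 days (68 left).
May has 31 days (37 left).
June has 30 days (7 left).
7 days into July → July 7, 2070.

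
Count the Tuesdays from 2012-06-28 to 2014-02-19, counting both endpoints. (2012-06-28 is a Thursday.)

2012-06-28 is a Thursday; the first Tuesday on or after it is 2012-07-03 (5 days later).
From 2012-07-03 to 2014-02-19: 181 + 365 + 50 = 596 days (rest of 2012, 2013, to 2014-02-19 in 2014).
596 ÷ 7 = 85 full weeks with remainder 1, so 85 more Tuesdays after the first → 86.

86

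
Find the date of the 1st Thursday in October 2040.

2040-10-04

October 2040 begins on a Monday, so the first Thursday is October 4 (3 days later).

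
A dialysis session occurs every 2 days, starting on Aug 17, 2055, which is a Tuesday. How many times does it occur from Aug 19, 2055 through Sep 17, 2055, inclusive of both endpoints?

15

Occurrences land 2·i days after Aug 17, 2055 for i = 0, 1, 2, …
Aug 19, 2055 is 2 days after the start; 2 ÷ 2 = 1 remainder 0. First occurrence in the window: #2 on Aug 19, 2055 (1×2 = 2 days in).
Sep 17, 2055 is 31 days after the start; 31 ÷ 2 = 15 remainder 1. Last occurrence in the window: #16 on Sep 16, 2055.
Occurrences #2 through #16: 15 in total.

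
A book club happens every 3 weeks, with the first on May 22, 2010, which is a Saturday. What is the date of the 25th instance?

Oct 8, 2011

The 25th occurrence is 24 intervals after the first: 24 × 21 = 504 days after May 22, 2010.
May has 31 days — 9 days to the end of May leaves 495.
From end of May to end of 2010 is 214 days (281 left).
Jan has 31 days (250 left).
Feb has 28 days (222 left).
Mar has 31 days (191 left).
Apr has 30 days (161 left).
May has 31 days (130 left).
Jun has 30 days (100 left).
Jul has 31 days (69 left).
Aug has 31 days (38 left).
Sep has 30 days (8 left).
8 days into Oct → Oct 8, 2011.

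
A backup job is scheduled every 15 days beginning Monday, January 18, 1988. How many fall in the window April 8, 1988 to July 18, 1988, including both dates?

Occurrences land 15·i days after January 18, 1988 for i = 0, 1, 2, …
April 8, 1988 is 81 days after the start; 81 ÷ 15 = 5 remainder 6; since the remainder is 6, round up to i = 6. First occurrence in the window: #7 on April 17, 1988 (6×15 = 90 days in).
July 18, 1988 is 182 days after the start; 182 ÷ 15 = 12 remainder 2. Last occurrence in the window: #13 on July 16, 1988.
Occurrences #7 through #13: 7 in total.

7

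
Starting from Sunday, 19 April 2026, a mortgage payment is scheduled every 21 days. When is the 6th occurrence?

The 6th occurrence is 5 intervals after the first: 5 × 21 = 105 days after 19 April 2026.
April has 30 days — 11 days to the end of April leaves 94.
May has 31 days (63 left).
June has 30 days (33 left).
July has 31 days (2 left).
2 days into August → 2 August 2026.

2 August 2026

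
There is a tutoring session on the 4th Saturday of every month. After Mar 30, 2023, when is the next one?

Mar 2023 starts on a Wednesday; its first Saturday is the 4th, so the 4th Saturday is the 25th — Mar 25, 2023.
That is not after Mar 30, 2023, so look at Apr 2023.
Apr 2023 starts on a Saturday; its first Saturday is the 1st, so the 4th Saturday is the 22nd — Apr 22, 2023.

Apr 22, 2023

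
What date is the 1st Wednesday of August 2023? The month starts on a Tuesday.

2 August 2023

August 2023 begins on a Tuesday, so the first Wednesday is August 2 (1 day later).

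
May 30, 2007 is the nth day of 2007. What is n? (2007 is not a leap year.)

Days in months before May: 31 + 28 + 31 + 30 = 120.
Plus 30 days into May → day 150.

150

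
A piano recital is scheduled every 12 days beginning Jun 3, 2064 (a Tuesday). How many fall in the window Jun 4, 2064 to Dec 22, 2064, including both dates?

Occurrences land 12·i days after Jun 3, 2064 for i = 0, 1, 2, …
Jun 4, 2064 is 1 day after the start; 1 ÷ 12 = 0 remainder 1; since the remainder is 1, round up to i = 1. First occurrence in the window: #2 on Jun 15, 2064 (1×12 = 12 days in).
Dec 22, 2064 is 202 days after the start; 202 ÷ 12 = 16 remainder 10. Last occurrence in the window: #17 on Dec 12, 2064.
Occurrences #2 through #17: 16 in total.

16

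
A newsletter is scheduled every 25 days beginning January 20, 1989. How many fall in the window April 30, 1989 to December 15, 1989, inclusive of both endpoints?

Occurrences land 25·i days after January 20, 1989 for i = 0, 1, 2, …
April 30, 1989 is 100 days after the start; 100 ÷ 25 = 4 remainder 0. First occurrence in the window: #5 on April 30, 1989 (4×25 = 100 days in).
December 15, 1989 is 329 days after the start; 329 ÷ 25 = 13 remainder 4. Last occurrence in the window: #14 on December 11, 1989.
Occurrences #5 through #14: 10 in total.

10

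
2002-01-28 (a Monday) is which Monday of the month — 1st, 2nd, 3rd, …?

4th

Day 28 falls in week ⌈28/7⌉ of the month.
Days 1–7 hold the 1st Monday, 8–14 the 2nd, 15–21 the 3rd, 22–28 the 4th, 29–31 the 5th.
28 is in the range for the 4th.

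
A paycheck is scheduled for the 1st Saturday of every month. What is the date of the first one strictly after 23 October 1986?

1 November 1986

October 1986 starts on a Wednesday, so its 1st Saturday is 4 October 1986 (3 days in).
That is not after 23 October 1986, so look at November 1986.
November 1986 starts on a Saturday, so its 1st Saturday is 1 November 1986.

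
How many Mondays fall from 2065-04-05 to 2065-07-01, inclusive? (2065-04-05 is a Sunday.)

13

2065-04-05 is a Sunday; the first Monday on or after it is 2065-04-06 (1 day later).
From 2065-04-06 to 2065-07-01: 24 + 31 + 30 + 1 = 86 days (rest of April, May, June, July).
86 ÷ 7 = 12 full weeks with remainder 2, so 12 more Mondays after the first → 13.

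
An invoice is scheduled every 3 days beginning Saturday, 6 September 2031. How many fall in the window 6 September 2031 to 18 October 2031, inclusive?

Occurrences land 3·i days after 6 September 2031 for i = 0, 1, 2, …
The window opens on the start date, so the first occurrence inside is #1 on 6 September 2031.
18 October 2031 is 42 days after the start; 42 ÷ 3 = 14 remainder 0. Last occurrence in the window: #15 on 18 October 2031.
Occurrences #1 through #15: 15 in total.

15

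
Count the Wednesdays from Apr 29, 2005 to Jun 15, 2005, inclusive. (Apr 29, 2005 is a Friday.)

Apr 29, 2005 is a Friday; the first Wednesday on or after it is May 4, 2005 (5 days later).
From May 4, 2005 to Jun 15, 2005: 27 + 15 = 42 days (rest of May, Jun).
42 ÷ 7 = 6 full weeks with remainder 0, so 6 more Wednesdays after the first → 7.

7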